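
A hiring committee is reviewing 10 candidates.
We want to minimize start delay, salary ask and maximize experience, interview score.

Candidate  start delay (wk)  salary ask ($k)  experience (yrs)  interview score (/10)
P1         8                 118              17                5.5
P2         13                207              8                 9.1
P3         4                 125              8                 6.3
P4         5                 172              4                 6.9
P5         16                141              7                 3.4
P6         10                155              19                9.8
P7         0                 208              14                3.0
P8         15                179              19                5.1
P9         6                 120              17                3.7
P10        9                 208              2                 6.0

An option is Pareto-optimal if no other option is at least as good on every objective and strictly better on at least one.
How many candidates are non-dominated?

6

P1: not dominated (best salary ask).
P2: dominated by P6 (start delay 10≤13, salary ask 155≤207, experience 19≥8, interview score 9.8≥9.1).
P3: not dominated.
P4: not dominated.
P5: dominated by P1 (start delay 8≤16, salary ask 118≤141, experience 17≥7, interview score 5.5≥3.4).
P6: not dominated (best interview score).
P7: not dominated (best start delay).
P8: dominated by P6 (start delay 10≤15, salary ask 155≤179, experience 19≥19, interview score 9.8≥5.1).
P9: not dominated.
P10: dominated by P3 (start delay 4≤9, salary ask 125≤208, experience 8≥2, interview score 6.3≥6.0).
Pareto-optimal: P1, P3, P4, P6, P7, P9 → 6.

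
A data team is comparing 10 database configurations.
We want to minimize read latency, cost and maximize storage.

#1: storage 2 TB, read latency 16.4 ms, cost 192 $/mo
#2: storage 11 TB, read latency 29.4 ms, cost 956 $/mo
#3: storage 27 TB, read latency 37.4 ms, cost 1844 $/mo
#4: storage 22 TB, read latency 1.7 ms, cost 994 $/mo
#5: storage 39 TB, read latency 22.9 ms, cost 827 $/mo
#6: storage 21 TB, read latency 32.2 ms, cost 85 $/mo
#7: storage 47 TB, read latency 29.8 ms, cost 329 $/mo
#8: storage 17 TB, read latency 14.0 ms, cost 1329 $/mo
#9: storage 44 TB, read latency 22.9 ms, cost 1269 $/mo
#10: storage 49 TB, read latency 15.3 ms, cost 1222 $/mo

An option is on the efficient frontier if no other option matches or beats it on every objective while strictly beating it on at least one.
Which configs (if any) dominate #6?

#1: worse on storage (2 vs 21).
#2: worse on storage (11 vs 21).
#3: worse on read latency (37.4 vs 32.2).
#4: worse on cost (994 vs 85).
#5: worse on cost (827 vs 85).
#7: worse on cost (329 vs 85).
#8: worse on storage (17 vs 21).
#9: worse on cost (1269 vs 85).
#10: worse on cost (1222 vs 85).
No option dominates #6.

none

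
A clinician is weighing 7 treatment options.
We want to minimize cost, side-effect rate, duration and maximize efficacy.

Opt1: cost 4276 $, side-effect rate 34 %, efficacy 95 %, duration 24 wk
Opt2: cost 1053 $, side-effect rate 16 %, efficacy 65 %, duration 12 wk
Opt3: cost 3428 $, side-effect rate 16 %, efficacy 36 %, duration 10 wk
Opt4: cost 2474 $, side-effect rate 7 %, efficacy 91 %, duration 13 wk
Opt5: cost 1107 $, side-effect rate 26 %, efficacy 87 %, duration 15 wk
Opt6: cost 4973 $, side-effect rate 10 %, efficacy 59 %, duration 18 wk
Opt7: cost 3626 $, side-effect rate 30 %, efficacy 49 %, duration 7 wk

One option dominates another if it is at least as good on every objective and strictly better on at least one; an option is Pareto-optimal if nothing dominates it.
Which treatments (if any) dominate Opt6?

Opt4

Opt4: cost 2474≤4973, side-effect rate 7≤10, efficacy 91≥59, duration 13≤18 — dominates Opt6.
Others (Opt1, Opt2, Opt3, Opt5, Opt7) are each worse than Opt6 on at least one objective.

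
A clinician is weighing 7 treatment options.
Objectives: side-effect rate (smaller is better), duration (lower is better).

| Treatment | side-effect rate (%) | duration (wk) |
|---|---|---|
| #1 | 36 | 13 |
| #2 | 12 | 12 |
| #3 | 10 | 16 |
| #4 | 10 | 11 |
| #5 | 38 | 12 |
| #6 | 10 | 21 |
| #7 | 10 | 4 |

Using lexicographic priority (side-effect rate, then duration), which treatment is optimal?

#7

First minimize side-effect rate: best is 10, kept {#3, #4, #6, #7}.
Then minimize duration: best is 4, kept {#7}.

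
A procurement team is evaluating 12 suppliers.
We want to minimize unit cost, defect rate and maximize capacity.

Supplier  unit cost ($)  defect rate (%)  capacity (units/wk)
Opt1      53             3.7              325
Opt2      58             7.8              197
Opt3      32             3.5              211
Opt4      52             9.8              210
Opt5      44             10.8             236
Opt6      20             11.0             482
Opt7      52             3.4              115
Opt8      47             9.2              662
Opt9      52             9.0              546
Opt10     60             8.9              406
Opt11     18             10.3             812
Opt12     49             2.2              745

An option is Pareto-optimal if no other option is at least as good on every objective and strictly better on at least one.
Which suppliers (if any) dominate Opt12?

none

Opt1: worse on unit cost (53 vs 49).
Opt2: worse on unit cost (58 vs 49).
Opt3: worse on defect rate (3.5 vs 2.2).
Opt4: worse on unit cost (52 vs 49).
Opt5: worse on defect rate (10.8 vs 2.2).
Opt6: worse on defect rate (11.0 vs 2.2).
Opt7: worse on unit cost (52 vs 49).
Opt8: worse on defect rate (9.2 vs 2.2).
Opt9: worse on unit cost (52 vs 49).
Opt10: worse on unit cost (60 vs 49).
Opt11: worse on defect rate (10.3 vs 2.2).
No option dominates Opt12.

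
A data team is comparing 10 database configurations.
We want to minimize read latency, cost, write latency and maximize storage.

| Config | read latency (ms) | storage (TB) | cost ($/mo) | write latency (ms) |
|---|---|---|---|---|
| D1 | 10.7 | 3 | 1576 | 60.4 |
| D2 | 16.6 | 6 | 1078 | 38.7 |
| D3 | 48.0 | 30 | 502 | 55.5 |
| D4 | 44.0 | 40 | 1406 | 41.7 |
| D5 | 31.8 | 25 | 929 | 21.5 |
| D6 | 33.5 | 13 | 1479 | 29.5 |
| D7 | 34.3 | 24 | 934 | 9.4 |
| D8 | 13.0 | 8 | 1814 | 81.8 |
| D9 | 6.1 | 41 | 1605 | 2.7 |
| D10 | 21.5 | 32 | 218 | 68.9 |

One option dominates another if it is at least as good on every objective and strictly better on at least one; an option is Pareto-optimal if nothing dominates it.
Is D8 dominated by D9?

D9 vs D8: read latency 6.1≤13.0, storage 41≥8, cost 1605≤1814, write latency 2.7≤81.8 — D9 is at least as good on every objective with at least one strict improvement.

Yes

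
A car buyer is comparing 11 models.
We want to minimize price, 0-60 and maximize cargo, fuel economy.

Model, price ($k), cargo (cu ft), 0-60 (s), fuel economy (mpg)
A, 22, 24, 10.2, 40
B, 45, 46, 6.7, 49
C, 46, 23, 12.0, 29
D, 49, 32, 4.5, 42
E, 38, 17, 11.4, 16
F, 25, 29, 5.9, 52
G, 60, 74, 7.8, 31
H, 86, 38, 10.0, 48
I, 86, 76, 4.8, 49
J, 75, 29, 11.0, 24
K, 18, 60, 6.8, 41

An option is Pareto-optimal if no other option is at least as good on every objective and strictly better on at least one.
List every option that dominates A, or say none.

K

K: price 18≤22, cargo 60≥24, 0-60 6.8≤10.2, fuel economy 41≥40 — dominates A.
Others (B, C, D, E, F, G, H, I, J) are each worse than A on at least one objective.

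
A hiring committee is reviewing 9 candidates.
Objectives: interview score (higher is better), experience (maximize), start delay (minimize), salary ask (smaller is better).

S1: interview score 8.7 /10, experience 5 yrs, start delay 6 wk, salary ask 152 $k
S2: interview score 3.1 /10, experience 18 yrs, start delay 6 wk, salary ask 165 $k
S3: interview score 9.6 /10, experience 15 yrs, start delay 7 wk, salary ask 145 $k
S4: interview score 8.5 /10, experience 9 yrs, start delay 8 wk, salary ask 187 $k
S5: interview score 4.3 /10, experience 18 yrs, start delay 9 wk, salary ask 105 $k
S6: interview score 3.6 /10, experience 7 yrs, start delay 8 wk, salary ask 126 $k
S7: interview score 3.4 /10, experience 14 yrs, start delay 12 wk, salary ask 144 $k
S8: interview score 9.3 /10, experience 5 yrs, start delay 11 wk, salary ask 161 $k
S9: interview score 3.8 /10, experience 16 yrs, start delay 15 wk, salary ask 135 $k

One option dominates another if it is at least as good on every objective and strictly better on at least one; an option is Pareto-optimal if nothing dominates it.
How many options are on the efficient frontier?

5

S1: not dominated.
S2: not dominated.
S3: not dominated (best interview score).
S4: dominated by S3 (interview score 9.6≥8.5, experience 15≥9, start delay 7≤8, salary ask 145≤187).
S5: not dominated (best salary ask).
S6: not dominated.
S7: dominated by S5 (interview score 4.3≥3.4, experience 18≥14, start delay 9≤12, salary ask 105≤144).
S8: dominated by S3 (interview score 9.6≥9.3, experience 15≥5, start delay 7≤11, salary ask 145≤161).
S9: dominated by S5 (interview score 4.3≥3.8, experience 18≥16, start delay 9≤15, salary ask 105≤135).
Pareto-optimal: S1, S2, S3, S5, S6 → 5.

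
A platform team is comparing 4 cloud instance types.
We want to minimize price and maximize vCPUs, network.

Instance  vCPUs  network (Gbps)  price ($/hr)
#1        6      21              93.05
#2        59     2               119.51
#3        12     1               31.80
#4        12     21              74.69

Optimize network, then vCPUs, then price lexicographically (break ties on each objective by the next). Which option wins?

#4

First maximize network: best is 21, kept {#1, #4}.
Then maximize vCPUs: best is 12, kept {#4}.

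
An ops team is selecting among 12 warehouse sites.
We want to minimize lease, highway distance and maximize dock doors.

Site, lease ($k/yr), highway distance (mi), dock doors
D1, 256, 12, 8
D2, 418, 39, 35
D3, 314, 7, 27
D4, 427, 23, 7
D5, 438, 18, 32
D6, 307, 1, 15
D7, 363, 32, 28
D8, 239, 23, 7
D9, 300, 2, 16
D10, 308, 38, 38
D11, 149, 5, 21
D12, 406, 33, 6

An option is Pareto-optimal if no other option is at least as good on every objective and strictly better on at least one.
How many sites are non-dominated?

7

D1: dominated by D11 (lease 149≤256, highway distance 5≤12, dock doors 21≥8).
D2: dominated by D10 (lease 308≤418, highway distance 38≤39, dock doors 38≥35).
D3: not dominated.
D4: dominated by D1 (lease 256≤427, highway distance 12≤23, dock doors 8≥7).
D5: not dominated.
D6: not dominated (best highway distance).
D7: not dominated.
D8: dominated by D11 (lease 149≤239, highway distance 5≤23, dock doors 21≥7).
D9: not dominated.
D10: not dominated (best dock doors).
D11: not dominated (best lease).
D12: dominated by D1 (lease 256≤406, highway distance 12≤33, dock doors 8≥6).
Pareto-optimal: D3, D5, D6, D7, D9, D10, D11 → 7.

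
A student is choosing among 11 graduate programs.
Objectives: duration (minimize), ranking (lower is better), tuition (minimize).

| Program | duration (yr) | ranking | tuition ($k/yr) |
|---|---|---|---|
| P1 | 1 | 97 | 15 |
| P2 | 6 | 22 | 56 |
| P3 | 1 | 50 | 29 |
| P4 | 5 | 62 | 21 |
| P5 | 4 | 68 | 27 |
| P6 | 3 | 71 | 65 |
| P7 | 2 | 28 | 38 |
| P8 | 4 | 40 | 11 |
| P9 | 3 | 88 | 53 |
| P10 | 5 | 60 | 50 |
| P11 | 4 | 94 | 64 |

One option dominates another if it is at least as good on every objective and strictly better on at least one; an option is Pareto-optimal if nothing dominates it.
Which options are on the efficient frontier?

P1, P2, P3, P7, P8

P1: not dominated.
P2: not dominated (best ranking).
P3: not dominated.
P4: dominated by P8 (duration 4≤5, ranking 40≤62, tuition 11≤21).
P5: dominated by P8 (duration 4≤4, ranking 40≤68, tuition 11≤27).
P6: dominated by P3 (duration 1≤3, ranking 50≤71, tuition 29≤65).
P7: not dominated.
P8: not dominated (best tuition).
P9: dominated by P3 (duration 1≤3, ranking 50≤88, tuition 29≤53).
P10: dominated by P3 (duration 1≤5, ranking 50≤60, tuition 29≤50).
P11: dominated by P3 (duration 1≤4, ranking 50≤94, tuition 29≤64).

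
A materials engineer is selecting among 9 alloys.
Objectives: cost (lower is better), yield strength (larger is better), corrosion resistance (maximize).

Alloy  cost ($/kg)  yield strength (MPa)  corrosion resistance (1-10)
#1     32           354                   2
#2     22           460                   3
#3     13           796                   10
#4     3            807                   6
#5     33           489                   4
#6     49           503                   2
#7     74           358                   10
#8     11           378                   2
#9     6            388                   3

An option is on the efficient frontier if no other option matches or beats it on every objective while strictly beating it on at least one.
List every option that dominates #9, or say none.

#4: cost 3≤6, yield strength 807≥388, corrosion resistance 6≥3 — dominates #9.
Others (#1, #2, #3, #5, #6, #7, #8) are each worse than #9 on at least one objective.

#4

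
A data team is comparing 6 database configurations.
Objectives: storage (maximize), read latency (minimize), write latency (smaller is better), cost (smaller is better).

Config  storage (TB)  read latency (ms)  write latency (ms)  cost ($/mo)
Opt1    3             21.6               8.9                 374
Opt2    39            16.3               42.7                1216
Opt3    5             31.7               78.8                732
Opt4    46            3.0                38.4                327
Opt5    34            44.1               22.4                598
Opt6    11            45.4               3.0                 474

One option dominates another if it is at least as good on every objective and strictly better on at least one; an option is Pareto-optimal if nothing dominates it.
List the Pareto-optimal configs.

Opt1: not dominated.
Opt2: dominated by Opt4 (storage 46≥39, read latency 3.0≤16.3, write latency 38.4≤42.7, cost 327≤1216).
Opt3: dominated by Opt4 (storage 46≥5, read latency 3.0≤31.7, write latency 38.4≤78.8, cost 327≤732).
Opt4: not dominated (best storage).
Opt5: not dominated.
Opt6: not dominated (best write latency).

Opt1, Opt4, Opt5, Opt6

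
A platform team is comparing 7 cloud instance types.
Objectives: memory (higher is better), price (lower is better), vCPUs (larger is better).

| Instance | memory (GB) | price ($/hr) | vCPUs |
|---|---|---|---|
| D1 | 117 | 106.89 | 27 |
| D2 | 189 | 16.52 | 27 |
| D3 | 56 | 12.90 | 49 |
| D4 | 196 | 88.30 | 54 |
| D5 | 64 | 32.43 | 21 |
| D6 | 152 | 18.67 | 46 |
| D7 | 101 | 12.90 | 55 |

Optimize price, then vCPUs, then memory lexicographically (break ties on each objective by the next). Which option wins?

D7

First minimize price: best is 12.90, kept {D3, D7}.
Then maximize vCPUs: best is 55, kept {D7}.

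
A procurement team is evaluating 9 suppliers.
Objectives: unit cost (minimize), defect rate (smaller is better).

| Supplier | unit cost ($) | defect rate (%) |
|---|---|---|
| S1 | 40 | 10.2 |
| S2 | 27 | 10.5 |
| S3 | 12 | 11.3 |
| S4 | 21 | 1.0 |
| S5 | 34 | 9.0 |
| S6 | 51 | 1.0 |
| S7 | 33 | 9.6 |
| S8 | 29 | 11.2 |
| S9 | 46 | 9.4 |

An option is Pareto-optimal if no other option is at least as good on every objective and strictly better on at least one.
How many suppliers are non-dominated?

2

S1: dominated by S4 (unit cost 21≤40, defect rate 1.0≤10.2).
S2: dominated by S4 (unit cost 21≤27, defect rate 1.0≤10.5).
S3: not dominated (best unit cost).
S4: not dominated.
S5: dominated by S4 (unit cost 21≤34, defect rate 1.0≤9.0).
S6: dominated by S4 (unit cost 21≤51, defect rate 1.0≤1.0).
S7: dominated by S4 (unit cost 21≤33, defect rate 1.0≤9.6).
S8: dominated by S2 (unit cost 27≤29, defect rate 10.5≤11.2).
S9: dominated by S4 (unit cost 21≤46, defect rate 1.0≤9.4).
Pareto-optimal: S3, S4 → 2.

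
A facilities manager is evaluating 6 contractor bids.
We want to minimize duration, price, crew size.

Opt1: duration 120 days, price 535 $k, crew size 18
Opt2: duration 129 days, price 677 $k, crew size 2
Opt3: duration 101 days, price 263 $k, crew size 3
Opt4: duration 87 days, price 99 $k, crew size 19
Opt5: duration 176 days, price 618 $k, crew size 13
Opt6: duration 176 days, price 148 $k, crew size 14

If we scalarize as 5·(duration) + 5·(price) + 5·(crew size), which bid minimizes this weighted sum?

Opt4

Opt1: 5·120 + 5·535 + 5·18 = 3365
Opt2: 5·129 + 5·677 + 5·2 = 4040
Opt3: 5·101 + 5·263 + 5·3 = 1835
Opt4: 5·87 + 5·99 + 5·19 = 1025
Opt5: 5·176 + 5·618 + 5·13 = 4035
Opt6: 5·176 + 5·148 + 5·14 = 1690
Lowest: Opt4 at 1025.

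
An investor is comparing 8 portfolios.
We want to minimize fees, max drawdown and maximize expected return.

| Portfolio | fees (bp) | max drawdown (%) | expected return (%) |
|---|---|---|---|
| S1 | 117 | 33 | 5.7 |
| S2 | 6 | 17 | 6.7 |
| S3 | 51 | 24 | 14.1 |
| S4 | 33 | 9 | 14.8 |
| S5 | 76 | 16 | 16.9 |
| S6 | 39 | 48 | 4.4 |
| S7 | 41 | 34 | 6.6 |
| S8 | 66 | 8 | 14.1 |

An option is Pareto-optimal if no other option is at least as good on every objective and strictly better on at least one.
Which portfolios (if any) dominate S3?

S4

S4: fees 33≤51, max drawdown 9≤24, expected return 14.8≥14.1 — dominates S3.
Others (S1, S2, S5, S6, S7, S8) are each worse than S3 on at least one objective.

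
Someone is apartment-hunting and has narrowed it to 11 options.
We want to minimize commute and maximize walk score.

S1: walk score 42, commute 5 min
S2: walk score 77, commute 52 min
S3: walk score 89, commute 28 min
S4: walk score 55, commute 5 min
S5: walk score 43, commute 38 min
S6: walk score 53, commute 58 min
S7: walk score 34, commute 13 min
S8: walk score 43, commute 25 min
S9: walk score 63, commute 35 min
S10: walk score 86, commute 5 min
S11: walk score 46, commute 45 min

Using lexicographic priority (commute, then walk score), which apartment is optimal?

First minimize commute: best is 5, kept {S1, S4, S10}.
Then maximize walk score: best is 86, kept {S10}.

S10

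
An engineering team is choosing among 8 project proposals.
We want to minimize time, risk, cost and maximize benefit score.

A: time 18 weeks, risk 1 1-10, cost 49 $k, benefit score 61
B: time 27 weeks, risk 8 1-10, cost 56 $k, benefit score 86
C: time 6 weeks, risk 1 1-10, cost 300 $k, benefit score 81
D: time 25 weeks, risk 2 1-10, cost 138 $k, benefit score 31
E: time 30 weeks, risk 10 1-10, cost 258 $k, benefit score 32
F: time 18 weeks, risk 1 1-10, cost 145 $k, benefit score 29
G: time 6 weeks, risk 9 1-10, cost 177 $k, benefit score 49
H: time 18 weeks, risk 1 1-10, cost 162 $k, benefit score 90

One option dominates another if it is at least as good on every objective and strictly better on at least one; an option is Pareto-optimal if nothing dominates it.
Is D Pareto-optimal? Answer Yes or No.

A vs D: time 18≤25, risk 1≤2, cost 49≤138, benefit score 61≥31 — A is at least as good on every objective and strictly better on at least one, so A dominates D.

No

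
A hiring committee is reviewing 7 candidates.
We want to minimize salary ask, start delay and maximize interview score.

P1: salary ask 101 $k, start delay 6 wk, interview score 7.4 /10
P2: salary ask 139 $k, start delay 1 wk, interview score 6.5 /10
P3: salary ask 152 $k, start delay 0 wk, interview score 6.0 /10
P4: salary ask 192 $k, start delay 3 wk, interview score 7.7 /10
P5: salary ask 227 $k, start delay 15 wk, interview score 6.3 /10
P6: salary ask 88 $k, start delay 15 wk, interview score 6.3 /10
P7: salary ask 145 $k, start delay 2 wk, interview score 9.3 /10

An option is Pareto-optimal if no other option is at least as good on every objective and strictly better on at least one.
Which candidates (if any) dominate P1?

none

P2: worse on salary ask (139 vs 101).
P3: worse on salary ask (152 vs 101).
P4: worse on salary ask (192 vs 101).
P5: worse on salary ask (227 vs 101).
P6: worse on start delay (15 vs 6).
P7: worse on salary ask (145 vs 101).
No option dominates P1.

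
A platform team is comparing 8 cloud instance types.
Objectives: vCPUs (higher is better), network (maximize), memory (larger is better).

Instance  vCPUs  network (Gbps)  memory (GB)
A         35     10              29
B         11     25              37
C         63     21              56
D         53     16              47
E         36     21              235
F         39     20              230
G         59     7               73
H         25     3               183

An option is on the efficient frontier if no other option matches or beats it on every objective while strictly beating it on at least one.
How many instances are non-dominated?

A: dominated by C (vCPUs 63≥35, network 21≥10, memory 56≥29).
B: not dominated (best network).
C: not dominated (best vCPUs).
D: dominated by C (vCPUs 63≥53, network 21≥16, memory 56≥47).
E: not dominated (best memory).
F: not dominated.
G: not dominated.
H: dominated by E (vCPUs 36≥25, network 21≥3, memory 235≥183).
Pareto-optimal: B, C, E, F, G → 5.

5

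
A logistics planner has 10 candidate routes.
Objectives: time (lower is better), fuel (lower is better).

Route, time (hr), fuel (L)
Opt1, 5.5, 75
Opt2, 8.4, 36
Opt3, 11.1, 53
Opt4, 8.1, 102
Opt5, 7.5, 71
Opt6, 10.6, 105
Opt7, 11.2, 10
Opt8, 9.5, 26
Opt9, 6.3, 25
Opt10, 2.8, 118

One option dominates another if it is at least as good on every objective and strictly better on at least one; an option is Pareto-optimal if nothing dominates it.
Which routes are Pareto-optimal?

Opt1, Opt7, Opt9, Opt10

Opt1: not dominated.
Opt2: dominated by Opt9 (time 6.3≤8.4, fuel 25≤36).
Opt3: dominated by Opt2 (time 8.4≤11.1, fuel 36≤53).
Opt4: dominated by Opt1 (time 5.5≤8.1, fuel 75≤102).
Opt5: dominated by Opt9 (time 6.3≤7.5, fuel 25≤71).
Opt6: dominated by Opt1 (time 5.5≤10.6, fuel 75≤105).
Opt7: not dominated (best fuel).
Opt8: dominated by Opt9 (time 6.3≤9.5, fuel 25≤26).
Opt9: not dominated.
Opt10: not dominated (best time).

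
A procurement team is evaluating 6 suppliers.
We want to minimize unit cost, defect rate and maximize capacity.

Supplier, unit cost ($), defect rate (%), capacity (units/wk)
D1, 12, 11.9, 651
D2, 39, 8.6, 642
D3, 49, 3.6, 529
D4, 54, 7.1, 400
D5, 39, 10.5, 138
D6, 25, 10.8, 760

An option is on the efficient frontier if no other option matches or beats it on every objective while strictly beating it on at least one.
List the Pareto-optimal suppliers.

D1: not dominated (best unit cost).
D2: not dominated.
D3: not dominated (best defect rate).
D4: dominated by D3 (unit cost 49≤54, defect rate 3.6≤7.1, capacity 529≥400).
D5: dominated by D2 (unit cost 39≤39, defect rate 8.6≤10.5, capacity 642≥138).
D6: not dominated (best capacity).

D1, D2, D3, D6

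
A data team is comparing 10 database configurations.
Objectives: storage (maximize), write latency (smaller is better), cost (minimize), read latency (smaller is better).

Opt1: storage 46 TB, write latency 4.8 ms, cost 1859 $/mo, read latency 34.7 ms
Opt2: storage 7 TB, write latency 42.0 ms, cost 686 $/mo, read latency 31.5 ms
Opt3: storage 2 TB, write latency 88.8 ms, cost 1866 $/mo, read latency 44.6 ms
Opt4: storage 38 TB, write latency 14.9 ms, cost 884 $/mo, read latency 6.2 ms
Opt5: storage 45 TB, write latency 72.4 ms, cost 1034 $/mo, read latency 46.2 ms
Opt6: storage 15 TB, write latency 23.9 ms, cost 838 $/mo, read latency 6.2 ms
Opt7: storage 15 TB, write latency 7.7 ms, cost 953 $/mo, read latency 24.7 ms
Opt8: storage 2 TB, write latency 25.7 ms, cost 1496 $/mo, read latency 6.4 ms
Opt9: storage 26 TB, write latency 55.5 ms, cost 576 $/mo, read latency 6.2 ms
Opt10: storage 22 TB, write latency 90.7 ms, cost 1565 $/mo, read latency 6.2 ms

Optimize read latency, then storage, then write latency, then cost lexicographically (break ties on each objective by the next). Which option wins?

Opt4

First minimize read latency: best is 6.2, kept {Opt4, Opt6, Opt9, Opt10}.
Then maximize storage: best is 38, kept {Opt4}.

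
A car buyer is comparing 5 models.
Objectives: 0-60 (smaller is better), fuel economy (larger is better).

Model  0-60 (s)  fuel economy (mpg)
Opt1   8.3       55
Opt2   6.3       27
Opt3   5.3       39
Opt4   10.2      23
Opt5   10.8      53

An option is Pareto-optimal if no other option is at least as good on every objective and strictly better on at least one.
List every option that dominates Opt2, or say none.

Opt3

Opt3: 0-60 5.3≤6.3, fuel economy 39≥27 — dominates Opt2.
Others (Opt1, Opt4, Opt5) are each worse than Opt2 on at least one objective.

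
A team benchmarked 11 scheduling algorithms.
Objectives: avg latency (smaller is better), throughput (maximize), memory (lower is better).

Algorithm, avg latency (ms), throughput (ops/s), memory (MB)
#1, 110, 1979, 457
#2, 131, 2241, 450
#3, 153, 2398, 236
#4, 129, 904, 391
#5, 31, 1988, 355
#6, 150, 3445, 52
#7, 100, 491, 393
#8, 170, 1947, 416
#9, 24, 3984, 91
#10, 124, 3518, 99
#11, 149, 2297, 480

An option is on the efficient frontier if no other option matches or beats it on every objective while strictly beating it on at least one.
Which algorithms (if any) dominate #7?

#5, #9

#5: avg latency 31≤100, throughput 1988≥491, memory 355≤393 — dominates #7.
#9: avg latency 24≤100, throughput 3984≥491, memory 91≤393 — dominates #7.
Others (#1, #2, #3, #4, #6, #8, #10, #11) are each worse than #7 on at least one objective.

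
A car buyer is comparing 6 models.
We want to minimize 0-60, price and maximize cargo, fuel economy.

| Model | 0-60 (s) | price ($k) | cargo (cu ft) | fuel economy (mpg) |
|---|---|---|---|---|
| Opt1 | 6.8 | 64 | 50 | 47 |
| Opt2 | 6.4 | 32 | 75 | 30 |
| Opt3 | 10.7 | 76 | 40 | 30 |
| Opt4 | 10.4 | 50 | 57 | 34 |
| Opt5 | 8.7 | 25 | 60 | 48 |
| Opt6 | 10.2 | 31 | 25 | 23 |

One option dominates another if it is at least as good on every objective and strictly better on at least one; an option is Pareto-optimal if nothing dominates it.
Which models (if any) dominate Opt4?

Opt5: 0-60 8.7≤10.4, price 25≤50, cargo 60≥57, fuel economy 48≥34 — dominates Opt4.
Others (Opt1, Opt2, Opt3, Opt6) are each worse than Opt4 on at least one objective.

Opt5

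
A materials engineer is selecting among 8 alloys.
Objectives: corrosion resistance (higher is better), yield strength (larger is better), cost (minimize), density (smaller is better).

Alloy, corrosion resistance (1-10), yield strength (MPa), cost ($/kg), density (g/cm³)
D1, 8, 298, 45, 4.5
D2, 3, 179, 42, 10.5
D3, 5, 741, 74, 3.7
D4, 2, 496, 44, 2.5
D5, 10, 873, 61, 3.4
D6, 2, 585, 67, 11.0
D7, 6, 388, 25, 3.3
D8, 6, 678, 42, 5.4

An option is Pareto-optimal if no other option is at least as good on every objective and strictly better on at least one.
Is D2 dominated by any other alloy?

Yes

D7 vs D2: corrosion resistance 6≥3, yield strength 388≥179, cost 25≤42, density 3.3≤10.5 — D7 is at least as good on every objective and strictly better on at least one, so D7 dominates D2.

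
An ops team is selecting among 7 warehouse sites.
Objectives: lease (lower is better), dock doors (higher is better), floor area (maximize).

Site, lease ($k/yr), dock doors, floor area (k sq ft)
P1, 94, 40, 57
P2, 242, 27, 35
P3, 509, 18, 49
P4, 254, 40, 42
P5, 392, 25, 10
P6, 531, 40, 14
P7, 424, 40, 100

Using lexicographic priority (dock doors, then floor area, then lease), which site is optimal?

P7

First maximize dock doors: best is 40, kept {P1, P4, P6, P7}.
Then maximize floor area: best is 100, kept {P7}.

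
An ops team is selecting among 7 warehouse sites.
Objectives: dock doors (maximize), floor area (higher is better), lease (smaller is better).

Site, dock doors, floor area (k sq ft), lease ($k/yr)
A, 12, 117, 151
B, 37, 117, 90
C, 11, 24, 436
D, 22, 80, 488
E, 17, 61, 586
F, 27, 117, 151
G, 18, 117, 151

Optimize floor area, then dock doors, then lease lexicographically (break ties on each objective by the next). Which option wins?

B

First maximize floor area: best is 117, kept {A, B, F, G}.
Then maximize dock doors: best is 37, kept {B}.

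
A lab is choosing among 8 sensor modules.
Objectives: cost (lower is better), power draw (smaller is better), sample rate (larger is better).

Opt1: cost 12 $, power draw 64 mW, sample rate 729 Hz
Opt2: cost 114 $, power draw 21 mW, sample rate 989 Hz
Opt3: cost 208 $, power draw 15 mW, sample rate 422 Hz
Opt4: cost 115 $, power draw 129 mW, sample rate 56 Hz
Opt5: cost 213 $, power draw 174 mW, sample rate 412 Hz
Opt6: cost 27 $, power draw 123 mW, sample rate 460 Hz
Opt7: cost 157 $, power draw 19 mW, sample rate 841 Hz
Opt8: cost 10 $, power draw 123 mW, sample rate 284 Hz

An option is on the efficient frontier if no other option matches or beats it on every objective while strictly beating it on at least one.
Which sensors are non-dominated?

Opt1, Opt2, Opt3, Opt7, Opt8

Opt1: not dominated.
Opt2: not dominated (best sample rate).
Opt3: not dominated (best power draw).
Opt4: dominated by Opt1 (cost 12≤115, power draw 64≤129, sample rate 729≥56).
Opt5: dominated by Opt1 (cost 12≤213, power draw 64≤174, sample rate 729≥412).
Opt6: dominated by Opt1 (cost 12≤27, power draw 64≤123, sample rate 729≥460).
Opt7: not dominated.
Opt8: not dominated (best cost).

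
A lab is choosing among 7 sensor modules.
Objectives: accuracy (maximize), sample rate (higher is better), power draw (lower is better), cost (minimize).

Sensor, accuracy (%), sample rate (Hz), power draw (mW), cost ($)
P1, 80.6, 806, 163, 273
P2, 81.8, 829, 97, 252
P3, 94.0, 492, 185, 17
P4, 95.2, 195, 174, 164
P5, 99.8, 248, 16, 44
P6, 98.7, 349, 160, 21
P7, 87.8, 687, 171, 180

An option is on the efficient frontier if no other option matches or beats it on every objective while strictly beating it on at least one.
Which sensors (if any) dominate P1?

P2

P2: accuracy 81.8≥80.6, sample rate 829≥806, power draw 97≤163, cost 252≤273 — dominates P1.
Others (P3, P4, P5, P6, P7) are each worse than P1 on at least one objective.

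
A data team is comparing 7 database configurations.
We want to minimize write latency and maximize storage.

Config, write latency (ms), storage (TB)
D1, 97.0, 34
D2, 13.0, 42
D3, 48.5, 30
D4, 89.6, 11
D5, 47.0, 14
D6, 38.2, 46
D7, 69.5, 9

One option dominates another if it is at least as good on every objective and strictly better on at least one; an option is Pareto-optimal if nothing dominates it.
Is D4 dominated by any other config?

Yes

D2 vs D4: write latency 13.0≤89.6, storage 42≥11 — D2 is at least as good on every objective and strictly better on at least one, so D2 dominates D4.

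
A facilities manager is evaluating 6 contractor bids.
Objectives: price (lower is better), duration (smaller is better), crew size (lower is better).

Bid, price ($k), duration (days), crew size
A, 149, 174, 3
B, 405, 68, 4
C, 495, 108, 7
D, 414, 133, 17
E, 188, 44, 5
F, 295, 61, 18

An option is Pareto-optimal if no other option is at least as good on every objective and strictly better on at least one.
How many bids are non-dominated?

3

A: not dominated (best price).
B: not dominated.
C: dominated by B (price 405≤495, duration 68≤108, crew size 4≤7).
D: dominated by B (price 405≤414, duration 68≤133, crew size 4≤17).
E: not dominated (best duration).
F: dominated by E (price 188≤295, duration 44≤61, crew size 5≤18).
Pareto-optimal: A, B, E → 3.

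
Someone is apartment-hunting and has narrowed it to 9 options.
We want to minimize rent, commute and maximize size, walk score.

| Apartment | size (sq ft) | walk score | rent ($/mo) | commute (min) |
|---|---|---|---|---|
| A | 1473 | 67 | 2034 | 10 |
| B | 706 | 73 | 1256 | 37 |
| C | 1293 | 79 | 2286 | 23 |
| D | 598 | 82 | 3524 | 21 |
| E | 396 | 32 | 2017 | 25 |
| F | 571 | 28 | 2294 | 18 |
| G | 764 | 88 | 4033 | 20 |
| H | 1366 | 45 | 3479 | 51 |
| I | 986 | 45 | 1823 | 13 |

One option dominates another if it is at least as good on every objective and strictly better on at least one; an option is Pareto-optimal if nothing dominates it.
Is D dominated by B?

No

B vs D: B is worse on walk score (73 vs 82), so it does not dominate D.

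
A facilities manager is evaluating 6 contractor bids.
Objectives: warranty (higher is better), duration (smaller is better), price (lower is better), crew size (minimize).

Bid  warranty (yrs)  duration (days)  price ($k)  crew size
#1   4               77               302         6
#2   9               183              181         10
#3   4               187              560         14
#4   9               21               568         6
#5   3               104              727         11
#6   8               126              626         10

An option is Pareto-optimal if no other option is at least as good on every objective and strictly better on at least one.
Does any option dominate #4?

#1: worse on warranty (4 vs 9).
#2: worse on duration (183 vs 21).
#3: worse on warranty (4 vs 9).
#5: worse on warranty (3 vs 9).
#6: worse on warranty (8 vs 9).
No option is at least as good as #4 on every objective and strictly better on one.

No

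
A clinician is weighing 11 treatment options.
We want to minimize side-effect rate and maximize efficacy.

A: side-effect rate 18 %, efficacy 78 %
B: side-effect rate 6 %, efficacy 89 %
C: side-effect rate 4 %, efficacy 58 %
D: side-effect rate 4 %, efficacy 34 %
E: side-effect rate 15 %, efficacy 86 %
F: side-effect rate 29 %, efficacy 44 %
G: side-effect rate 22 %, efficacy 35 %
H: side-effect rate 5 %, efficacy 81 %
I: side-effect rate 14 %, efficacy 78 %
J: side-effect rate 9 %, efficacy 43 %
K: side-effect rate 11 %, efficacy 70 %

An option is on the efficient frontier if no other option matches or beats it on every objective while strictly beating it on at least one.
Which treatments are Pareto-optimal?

A: dominated by B (side-effect rate 6≤18, efficacy 89≥78).
B: not dominated (best efficacy).
C: not dominated.
D: dominated by C (side-effect rate 4≤4, efficacy 58≥34).
E: dominated by B (side-effect rate 6≤15, efficacy 89≥86).
F: dominated by A (side-effect rate 18≤29, efficacy 78≥44).
G: dominated by A (side-effect rate 18≤22, efficacy 78≥35).
H: not dominated.
I: dominated by B (side-effect rate 6≤14, efficacy 89≥78).
J: dominated by B (side-effect rate 6≤9, efficacy 89≥43).
K: dominated by B (side-effect rate 6≤11, efficacy 89≥70).

B, C, H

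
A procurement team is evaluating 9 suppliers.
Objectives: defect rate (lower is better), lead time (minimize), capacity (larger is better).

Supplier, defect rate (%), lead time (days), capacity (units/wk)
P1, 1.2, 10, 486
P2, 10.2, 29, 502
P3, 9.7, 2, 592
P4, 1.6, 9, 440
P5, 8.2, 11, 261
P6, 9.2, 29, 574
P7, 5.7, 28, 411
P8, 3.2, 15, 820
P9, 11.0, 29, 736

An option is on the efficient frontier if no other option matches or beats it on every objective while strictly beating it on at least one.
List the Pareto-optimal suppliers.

P1, P3, P4, P8

P1: not dominated (best defect rate).
P2: dominated by P3 (defect rate 9.7≤10.2, lead time 2≤29, capacity 592≥502).
P3: not dominated (best lead time).
P4: not dominated.
P5: dominated by P1 (defect rate 1.2≤8.2, lead time 10≤11, capacity 486≥261).
P6: dominated by P8 (defect rate 3.2≤9.2, lead time 15≤29, capacity 820≥574).
P7: dominated by P1 (defect rate 1.2≤5.7, lead time 10≤28, capacity 486≥411).
P8: not dominated (best capacity).
P9: dominated by P8 (defect rate 3.2≤11.0, lead time 15≤29, capacity 820≥736).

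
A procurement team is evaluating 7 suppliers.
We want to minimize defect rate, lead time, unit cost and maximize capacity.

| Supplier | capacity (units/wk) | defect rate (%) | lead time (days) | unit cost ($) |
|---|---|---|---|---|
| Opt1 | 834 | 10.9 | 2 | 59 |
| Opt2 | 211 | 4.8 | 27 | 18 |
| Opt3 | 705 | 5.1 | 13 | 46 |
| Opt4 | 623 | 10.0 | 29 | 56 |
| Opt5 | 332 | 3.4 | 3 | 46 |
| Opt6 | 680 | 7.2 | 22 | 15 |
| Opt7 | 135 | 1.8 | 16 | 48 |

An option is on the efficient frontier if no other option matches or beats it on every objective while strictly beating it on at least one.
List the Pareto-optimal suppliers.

Opt1: not dominated (best capacity).
Opt2: not dominated.
Opt3: not dominated.
Opt4: dominated by Opt3 (capacity 705≥623, defect rate 5.1≤10.0, lead time 13≤29, unit cost 46≤56).
Opt5: not dominated.
Opt6: not dominated (best unit cost).
Opt7: not dominated (best defect rate).

Opt1, Opt2, Opt3, Opt5, Opt6, Opt7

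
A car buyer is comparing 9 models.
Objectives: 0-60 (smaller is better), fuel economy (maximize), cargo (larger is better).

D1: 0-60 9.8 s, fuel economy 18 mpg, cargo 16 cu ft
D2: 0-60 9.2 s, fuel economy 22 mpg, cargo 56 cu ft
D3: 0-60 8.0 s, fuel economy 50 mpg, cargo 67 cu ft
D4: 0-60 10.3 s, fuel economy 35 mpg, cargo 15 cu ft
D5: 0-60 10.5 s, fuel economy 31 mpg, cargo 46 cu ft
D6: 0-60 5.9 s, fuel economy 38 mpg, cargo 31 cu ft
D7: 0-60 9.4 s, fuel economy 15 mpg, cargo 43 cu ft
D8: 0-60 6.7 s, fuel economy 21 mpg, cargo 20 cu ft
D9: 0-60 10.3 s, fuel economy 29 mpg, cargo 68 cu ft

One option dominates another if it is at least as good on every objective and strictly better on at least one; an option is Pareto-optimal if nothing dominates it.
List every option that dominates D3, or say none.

none

D1: worse on 0-60 (9.8 vs 8.0).
D2: worse on 0-60 (9.2 vs 8.0).
D4: worse on 0-60 (10.3 vs 8.0).
D5: worse on 0-60 (10.5 vs 8.0).
D6: worse on fuel economy (38 vs 50).
D7: worse on 0-60 (9.4 vs 8.0).
D8: worse on fuel economy (21 vs 50).
D9: worse on 0-60 (10.3 vs 8.0).
No option dominates D3.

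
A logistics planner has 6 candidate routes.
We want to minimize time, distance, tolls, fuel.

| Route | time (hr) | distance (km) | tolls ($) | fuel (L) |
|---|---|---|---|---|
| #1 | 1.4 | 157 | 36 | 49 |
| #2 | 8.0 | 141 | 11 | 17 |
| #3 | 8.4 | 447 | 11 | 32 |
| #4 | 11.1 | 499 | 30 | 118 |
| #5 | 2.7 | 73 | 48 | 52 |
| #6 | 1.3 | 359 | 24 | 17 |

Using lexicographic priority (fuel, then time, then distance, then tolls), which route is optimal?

#6

First minimize fuel: best is 17, kept {#2, #6}.
Then minimize time: best is 1.3, kept {#6}.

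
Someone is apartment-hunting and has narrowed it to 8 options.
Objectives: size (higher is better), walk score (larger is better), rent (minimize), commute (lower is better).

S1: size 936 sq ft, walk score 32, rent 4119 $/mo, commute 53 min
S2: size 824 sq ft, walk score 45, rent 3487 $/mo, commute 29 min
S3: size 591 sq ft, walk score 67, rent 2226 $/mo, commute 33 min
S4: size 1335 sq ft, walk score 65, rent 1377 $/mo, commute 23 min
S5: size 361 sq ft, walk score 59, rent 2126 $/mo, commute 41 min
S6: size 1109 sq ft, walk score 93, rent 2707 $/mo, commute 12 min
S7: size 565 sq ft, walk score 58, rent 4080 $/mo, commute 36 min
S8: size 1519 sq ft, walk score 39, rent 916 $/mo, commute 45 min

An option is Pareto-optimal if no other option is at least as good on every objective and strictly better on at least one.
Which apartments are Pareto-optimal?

S3, S4, S6, S8

S1: dominated by S4 (size 1335≥936, walk score 65≥32, rent 1377≤4119, commute 23≤53).
S2: dominated by S4 (size 1335≥824, walk score 65≥45, rent 1377≤3487, commute 23≤29).
S3: not dominated.
S4: not dominated.
S5: dominated by S4 (size 1335≥361, walk score 65≥59, rent 1377≤2126, commute 23≤41).
S6: not dominated (best walk score).
S7: dominated by S3 (size 591≥565, walk score 67≥58, rent 2226≤4080, commute 33≤36).
S8: not dominated (best size).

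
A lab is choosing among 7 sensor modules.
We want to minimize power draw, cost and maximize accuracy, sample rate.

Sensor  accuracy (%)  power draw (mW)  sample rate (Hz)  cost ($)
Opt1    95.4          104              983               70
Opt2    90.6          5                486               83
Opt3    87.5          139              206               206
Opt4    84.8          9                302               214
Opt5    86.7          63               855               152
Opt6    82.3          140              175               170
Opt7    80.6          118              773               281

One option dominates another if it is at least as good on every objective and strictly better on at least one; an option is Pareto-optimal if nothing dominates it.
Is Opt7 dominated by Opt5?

Opt5 vs Opt7: accuracy 86.7≥80.6, power draw 63≤118, sample rate 855≥773, cost 152≤281 — Opt5 is at least as good on every objective with at least one strict improvement.

Yes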